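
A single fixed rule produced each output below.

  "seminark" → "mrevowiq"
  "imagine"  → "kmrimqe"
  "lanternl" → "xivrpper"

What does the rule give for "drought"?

Rule — shift every letter 4 places forward in the alphabet (wrapping around), then move the first 3 characters to the end (rotate left by 3).
Applying both steps to "drought": "hvsyklx", then "yklxhvs".

yklxhvs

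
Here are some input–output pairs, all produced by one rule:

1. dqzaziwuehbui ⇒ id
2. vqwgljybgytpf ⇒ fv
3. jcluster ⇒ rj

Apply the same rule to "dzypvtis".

The transformation: move the last character to the front, then keep only the first 2 characters.
Applying both steps to "dzypvtis": "sdzypvti", then "sd".

sd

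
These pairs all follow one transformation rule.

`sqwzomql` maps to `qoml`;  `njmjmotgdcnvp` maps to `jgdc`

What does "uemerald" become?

Rule — sort the characters into reverse alphabetical order, then keep only the last 4 characters.
Starting from "uemerald": after the first operation, "urmleeda"; after the second, "eeda".

eeda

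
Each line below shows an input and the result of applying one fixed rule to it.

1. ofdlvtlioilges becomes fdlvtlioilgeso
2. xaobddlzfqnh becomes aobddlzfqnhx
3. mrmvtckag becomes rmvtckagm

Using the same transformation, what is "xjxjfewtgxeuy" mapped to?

Rule — move the first character to the end.
Applying that to "xjxjfewtgxeuy" gives "jxjfewtgxeuyx".

jxjfewtgxeuyx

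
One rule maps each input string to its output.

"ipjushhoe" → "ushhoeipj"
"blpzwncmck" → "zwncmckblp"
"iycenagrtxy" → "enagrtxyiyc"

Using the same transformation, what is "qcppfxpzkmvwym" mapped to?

pfxpzkmvwymqcp

The pattern: move the first 3 characters to the end (rotate left by 3).
So "qcppfxpzkmvwym" becomes "pfxpzkmvwymqcp".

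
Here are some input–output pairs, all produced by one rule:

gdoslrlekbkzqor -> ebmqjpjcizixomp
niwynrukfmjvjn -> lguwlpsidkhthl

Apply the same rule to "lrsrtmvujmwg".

The rule is to shift every letter 2 places backward in the alphabet (wrapping around).
So "lrsrtmvujmwg" becomes "jpqprktshkue".

jpqprktshkue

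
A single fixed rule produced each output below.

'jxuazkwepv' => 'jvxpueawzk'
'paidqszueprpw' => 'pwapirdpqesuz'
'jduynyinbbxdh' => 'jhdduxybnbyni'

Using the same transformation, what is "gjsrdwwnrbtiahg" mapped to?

Each output is the input with this applied: take characters alternately from the front and the back (1st, last, 2nd, 2nd-last, ...).
On "gjsrdwwnrbtiahg" that produces "ggjhsaridtwbwrn".

ggjhsaridtwbwrn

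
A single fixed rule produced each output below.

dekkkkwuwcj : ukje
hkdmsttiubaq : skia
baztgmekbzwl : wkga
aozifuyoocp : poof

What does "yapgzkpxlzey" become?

zxea

Looking at the pairs, the operation is to keep one character in every 3, starting at position 2 (positions 2nd, 5th, 8th, ...), then sort the characters into reverse alphabetical order.
On "yapgzkpxlzey": the first step gives "azxe", and the second then gives "zxea".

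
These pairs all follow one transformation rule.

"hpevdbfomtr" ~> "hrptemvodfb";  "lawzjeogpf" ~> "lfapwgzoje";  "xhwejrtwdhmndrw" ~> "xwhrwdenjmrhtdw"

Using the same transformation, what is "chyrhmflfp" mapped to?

cphfylrfhm

Looking at the pairs, the operation is to take characters alternately from the front and the back (1st, last, 2nd, 2nd-last, ...).
For "chyrhmflfp" the result is "cphfylrfhm".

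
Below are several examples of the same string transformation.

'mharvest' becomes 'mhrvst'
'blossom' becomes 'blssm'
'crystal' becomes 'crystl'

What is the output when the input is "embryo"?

mbry

Looking at the pairs, the operation is to remove every vowel.
For "embryo" the result is "mbry".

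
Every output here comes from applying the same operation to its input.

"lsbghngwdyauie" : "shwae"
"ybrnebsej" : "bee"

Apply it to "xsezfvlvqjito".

The rule is to keep one character in every 3, starting at position 2 (positions 2nd, 5th, 8th, ...).
On "xsezfvlvqjito" that produces "sfvi".

sfvi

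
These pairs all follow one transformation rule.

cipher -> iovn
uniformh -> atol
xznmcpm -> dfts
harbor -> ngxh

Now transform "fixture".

In each case the input is transformed by: shift every letter 6 places forward in the alphabet (wrapping around), then keep only the first 4 characters.
"fixture" → "lodzaxk" → "lodz".
(Check on "uniformh": → "atoluxsn" → "atol" ✓)

lodz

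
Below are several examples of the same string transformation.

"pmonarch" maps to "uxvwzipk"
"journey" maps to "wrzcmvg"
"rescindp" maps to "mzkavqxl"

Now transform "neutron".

mvbcwzv

Looking at the pairs, the operation is to swap each adjacent pair of characters (1↔2, 3↔4, ...), then shift every letter 8 places forward in the alphabet (wrapping around).
"neutron" → "entuorn" → "mvbcwzv".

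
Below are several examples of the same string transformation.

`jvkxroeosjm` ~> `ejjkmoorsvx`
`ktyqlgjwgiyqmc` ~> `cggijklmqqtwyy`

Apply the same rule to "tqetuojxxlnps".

ejlnopqsttuxx

The rule is to sort the characters into alphabetical order.
Applying that to "tqetuojxxlnps" gives "ejlnopqsttuxx".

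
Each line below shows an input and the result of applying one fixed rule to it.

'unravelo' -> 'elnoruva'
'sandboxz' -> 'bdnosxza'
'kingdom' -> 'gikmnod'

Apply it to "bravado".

Looking at the pairs, the operation is to sort the characters into alphabetical order, then move the first character to the end.
"bravado" → "aabdorv" → "abdorva".
(Check on "sandboxz": → "abdnosxz" → "bdnosxza" ✓)

abdorva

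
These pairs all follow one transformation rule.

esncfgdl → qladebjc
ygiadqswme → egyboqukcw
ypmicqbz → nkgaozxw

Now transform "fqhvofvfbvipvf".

Each output is the input with this applied: move the first character to the end, then shift every letter 2 places backward in the alphabet (wrapping around).
Applying both steps to "fqhvofvfbvipvf": "qhvofvfbvipvff", then "oftmdtdztgntdd".

oftmdtdztgntdd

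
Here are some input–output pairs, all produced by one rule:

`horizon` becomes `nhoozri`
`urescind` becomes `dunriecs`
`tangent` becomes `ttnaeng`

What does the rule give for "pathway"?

ypaawth

Looking at the pairs, the operation is to take characters alternately from the front and the back (1st, last, 2nd, 2nd-last, ...), then swap each adjacent pair of characters (1↔2, 3↔4, ...).
So "pathway" becomes "ypaawth".
(Check on "tangent": → "ttanneg" → "ttnaeng" ✓)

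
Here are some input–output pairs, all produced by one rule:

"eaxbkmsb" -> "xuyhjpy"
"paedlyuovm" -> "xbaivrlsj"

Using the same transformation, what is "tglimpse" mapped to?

difjmpb

The pattern: delete the first character, then shift every letter 3 places backward in the alphabet (wrapping around).
"tglimpse" → "glimpse" → "difjmpb".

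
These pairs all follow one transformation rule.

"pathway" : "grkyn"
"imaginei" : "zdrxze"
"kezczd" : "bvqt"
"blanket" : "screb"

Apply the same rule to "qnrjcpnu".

heiatg

The transformation: shift every letter 9 places backward in the alphabet (wrapping around), then delete the last 2 characters.
For "qnrjcpnu", step one produces "heiatgel"; step two turns that into "heiatg".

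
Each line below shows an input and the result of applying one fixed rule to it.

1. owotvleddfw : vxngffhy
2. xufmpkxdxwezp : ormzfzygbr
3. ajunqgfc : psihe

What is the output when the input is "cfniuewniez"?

In each case the input is transformed by: delete the first 3 characters, then shift every letter 2 places forward in the alphabet (wrapping around).
On "cfniuewniez": the first step gives "iuewniez", and the second then gives "kwgypkgb".

kwgypkgb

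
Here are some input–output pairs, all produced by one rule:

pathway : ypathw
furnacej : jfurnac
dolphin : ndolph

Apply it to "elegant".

Rule — move the last character to the front, then delete the last character.
Applying both steps to "elegant": "telegan", then "telega".
(Check on "furnacej": → "jfurnace" → "jfurnac" ✓)

telega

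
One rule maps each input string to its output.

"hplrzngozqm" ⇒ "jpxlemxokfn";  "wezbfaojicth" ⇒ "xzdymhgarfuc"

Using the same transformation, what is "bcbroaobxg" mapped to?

zpmymzveza

What's happening: move the first 2 characters to the end (rotate left by 2), then shift every letter 2 places backward in the alphabet (wrapping around).
Working it through for "bcbroaobxg": intermediate "broaobxgbc", final "zpmymzveza".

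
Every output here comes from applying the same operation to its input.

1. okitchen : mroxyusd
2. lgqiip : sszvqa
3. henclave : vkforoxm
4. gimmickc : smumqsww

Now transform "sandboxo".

Looking at the pairs, the operation is to shift every letter 10 places forward in the alphabet (wrapping around), then swap the front and back halves of the string.
On "sandboxo" that produces "lyhyckxn".

lyhyckxn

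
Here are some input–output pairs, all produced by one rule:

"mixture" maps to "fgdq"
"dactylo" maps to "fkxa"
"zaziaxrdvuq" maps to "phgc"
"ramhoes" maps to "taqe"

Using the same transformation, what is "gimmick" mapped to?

Each output is the input with this applied: shift every letter 12 places forward in the alphabet (wrapping around), then keep only the last 4 characters.
Working it through for "gimmick": intermediate "suyyuow", final "yuow".

yuow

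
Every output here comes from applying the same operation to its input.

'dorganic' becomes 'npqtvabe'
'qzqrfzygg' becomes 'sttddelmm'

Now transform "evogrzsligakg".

nrtttvxybefim

The rule is to sort the characters into alphabetical order, then shift every letter 13 places forward in the alphabet (wrapping around) — i.e. ROT13.
On "evogrzsligakg": the first step gives "aegggiklorsvz", and the second then gives "nrtttvxybefim".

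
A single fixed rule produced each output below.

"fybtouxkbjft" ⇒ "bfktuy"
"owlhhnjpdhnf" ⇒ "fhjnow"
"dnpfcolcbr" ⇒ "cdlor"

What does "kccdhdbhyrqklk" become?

cdhkkqy

Each output is the input with this applied: sort the characters into alphabetical order, then keep every other character starting from the second (positions 2nd, 4th, 6th, ...).
For "kccdhdbhyrqklk", step one produces "bccddhhkkklqry"; step two turns that into "cdhkkqy".
(Check on "fybtouxkbjft": → "bbffjkottuxy" → "bfktuy" ✓)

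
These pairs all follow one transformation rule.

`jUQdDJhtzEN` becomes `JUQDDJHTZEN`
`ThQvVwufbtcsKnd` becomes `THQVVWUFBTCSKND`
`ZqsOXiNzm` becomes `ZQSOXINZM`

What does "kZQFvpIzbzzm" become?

In each case the input is transformed by: convert every letter to uppercase.
Applying that to "kZQFvpIzbzzm" gives "KZQFVPIZBZZM".

KZQFVPIZBZZM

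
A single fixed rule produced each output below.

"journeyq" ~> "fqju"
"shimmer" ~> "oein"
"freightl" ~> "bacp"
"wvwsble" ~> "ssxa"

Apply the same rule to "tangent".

pjap

In each case the input is transformed by: keep every other character starting from the first (positions 1st, 3rd, 5th, ...), then shift every letter 4 places backward in the alphabet (wrapping around).
For "tangent", step one produces "tnet"; step two turns that into "pjap".
(Check on "wvwsble": → "wwbe" → "ssxa" ✓)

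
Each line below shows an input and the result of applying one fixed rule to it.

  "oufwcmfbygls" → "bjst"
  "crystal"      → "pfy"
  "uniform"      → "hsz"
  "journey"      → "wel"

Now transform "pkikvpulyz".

cxhm

What's happening: keep one character in every 3, starting at position 1 (positions 1st, 4th, 7th, ...), then shift every letter 13 places forward in the alphabet (wrapping around) — i.e. ROT13.
Working it through for "pkikvpulyz": intermediate "pkuz", final "cxhm".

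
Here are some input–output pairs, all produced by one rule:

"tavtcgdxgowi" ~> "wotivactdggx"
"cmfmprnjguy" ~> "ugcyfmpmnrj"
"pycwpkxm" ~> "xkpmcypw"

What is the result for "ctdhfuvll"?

Each output is the input with this applied: move the last 3 characters to the front (rotate right by 3), then swap each adjacent pair of characters (1↔2, 3↔4, ...).
Applying both steps to "ctdhfuvll": "vllctdhfu", then "lvcldtfhu".

lvcldtfhu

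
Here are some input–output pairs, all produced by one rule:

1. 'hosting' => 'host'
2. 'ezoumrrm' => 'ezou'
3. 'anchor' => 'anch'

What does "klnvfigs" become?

klnv

The rule is to keep only the first 4 characters.
"klnvfigs" → "klnv".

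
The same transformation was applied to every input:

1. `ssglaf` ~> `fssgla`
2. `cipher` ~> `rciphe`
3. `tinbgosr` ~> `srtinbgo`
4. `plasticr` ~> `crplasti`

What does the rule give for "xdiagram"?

In each case the input is transformed by: swap the front and back halves of the string, then move the first 2 characters to the end (rotate left by 2).
Working it through for "xdiagram": intermediate "gramxdia", final "amxdiagr".

amxdiagr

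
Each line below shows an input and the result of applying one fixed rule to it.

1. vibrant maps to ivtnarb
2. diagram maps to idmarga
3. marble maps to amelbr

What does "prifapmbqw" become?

rpwqbmpafi

What's happening: move the first 2 characters to the end (rotate left by 2), then reverse the string.
On "prifapmbqw" that produces "rpwqbmpafi".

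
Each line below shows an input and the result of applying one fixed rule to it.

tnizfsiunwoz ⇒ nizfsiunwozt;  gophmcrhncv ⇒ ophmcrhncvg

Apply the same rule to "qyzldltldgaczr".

yzldltldgaczrq

The rule is to move the first character to the end.
For "qyzldltldgaczr" the result is "yzldltldgaczrq".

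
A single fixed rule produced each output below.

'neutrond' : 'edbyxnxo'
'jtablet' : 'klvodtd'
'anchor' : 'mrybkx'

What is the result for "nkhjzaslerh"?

rtjkcvobrxu

The rule is to move the first 2 characters to the end (rotate left by 2), then shift every letter 10 places forward in the alphabet (wrapping around).
Working it through for "nkhjzaslerh": intermediate "hjzaslerhnk", final "rtjkcvobrxu".
(Check on "neutrond": → "utrondne" → "edbyxnxo" ✓)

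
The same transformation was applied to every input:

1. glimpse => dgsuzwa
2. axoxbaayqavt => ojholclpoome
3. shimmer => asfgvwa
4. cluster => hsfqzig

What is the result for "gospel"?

dszucg

In each case the input is transformed by: move the last 3 characters to the front (rotate right by 3), then shift every letter 12 places backward in the alphabet (wrapping around).
"gospel" → "pelgos" → "dszucg".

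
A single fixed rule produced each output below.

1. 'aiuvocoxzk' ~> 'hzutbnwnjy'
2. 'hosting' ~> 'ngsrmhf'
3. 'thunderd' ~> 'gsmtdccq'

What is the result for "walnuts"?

Each output is the input with this applied: shift every letter 1 place backward in the alphabet (wrapping around), then swap each adjacent pair of characters (1↔2, 3↔4, ...).
Doing the same to "walnuts": "zvmkstr".

zvmkstr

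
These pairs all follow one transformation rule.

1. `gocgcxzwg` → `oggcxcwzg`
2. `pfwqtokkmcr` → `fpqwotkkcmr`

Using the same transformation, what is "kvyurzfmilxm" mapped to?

vkuyzrmflimx

The pattern: swap each adjacent pair of characters (1↔2, 3↔4, ...).
Doing the same to "kvyurzfmilxm": "vkuyzrmflimx".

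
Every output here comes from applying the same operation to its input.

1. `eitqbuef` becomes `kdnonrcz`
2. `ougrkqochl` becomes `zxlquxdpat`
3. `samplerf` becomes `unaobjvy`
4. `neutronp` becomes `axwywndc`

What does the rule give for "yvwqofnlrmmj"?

The rule is to swap the front and back halves of the string, then shift every letter 9 places forward in the alphabet (wrapping around).
Working it through for "yvwqofnlrmmj": intermediate "nlrmmjyvwqof", final "wuavvshefzxo".

wuavvshefzxo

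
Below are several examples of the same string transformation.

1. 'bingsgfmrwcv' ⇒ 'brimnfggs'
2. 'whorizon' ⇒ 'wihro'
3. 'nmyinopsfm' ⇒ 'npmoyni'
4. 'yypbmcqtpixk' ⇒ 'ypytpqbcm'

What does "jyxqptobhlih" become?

Looking at the pairs, the operation is to delete the last 3 characters, then take characters alternately from the front and the back (1st, last, 2nd, 2nd-last, ...).
Working it through for "jyxqptobhlih": intermediate "jyxqptobh", final "jhybxoqtp".
(Check on "bingsgfmrwcv": → "bingsgfmr" → "brimnfggs" ✓)

jhybxoqtp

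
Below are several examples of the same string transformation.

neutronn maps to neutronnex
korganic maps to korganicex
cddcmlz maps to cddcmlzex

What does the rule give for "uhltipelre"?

uhltipelreex

What's happening: append "ex".
On "uhltipelre" that produces "uhltipelreex".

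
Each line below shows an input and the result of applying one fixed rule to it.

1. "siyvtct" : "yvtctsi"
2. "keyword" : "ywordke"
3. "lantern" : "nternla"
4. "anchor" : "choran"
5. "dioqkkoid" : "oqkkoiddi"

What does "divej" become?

The pattern: move the first 2 characters to the end (rotate left by 2).
So "divej" becomes "vejdi".

vejdi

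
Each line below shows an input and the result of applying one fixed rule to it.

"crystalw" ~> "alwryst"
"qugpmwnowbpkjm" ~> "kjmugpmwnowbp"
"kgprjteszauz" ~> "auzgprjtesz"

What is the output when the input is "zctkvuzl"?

Rule — delete the first character, then move the last 3 characters to the front (rotate right by 3).
On "zctkvuzl": the first step gives "ctkvuzl", and the second then gives "uzlctkv".
(Check on "kgprjteszauz": → "gprjteszauz" → "auzgprjtesz" ✓)

uzlctkv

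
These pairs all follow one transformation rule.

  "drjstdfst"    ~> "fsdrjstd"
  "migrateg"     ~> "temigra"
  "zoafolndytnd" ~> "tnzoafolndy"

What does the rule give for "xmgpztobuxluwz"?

Rule — delete the last character, then move the last 2 characters to the front (rotate right by 2).
So "xmgpztobuxluwz" becomes "uwxmgpztobuxl".

uwxmgpztobuxl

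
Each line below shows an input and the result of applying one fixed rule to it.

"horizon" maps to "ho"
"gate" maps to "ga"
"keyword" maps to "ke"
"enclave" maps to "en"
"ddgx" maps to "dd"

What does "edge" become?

ed

Looking at the pairs, the operation is to keep only the first 2 characters.
Applying that to "edge" gives "ed".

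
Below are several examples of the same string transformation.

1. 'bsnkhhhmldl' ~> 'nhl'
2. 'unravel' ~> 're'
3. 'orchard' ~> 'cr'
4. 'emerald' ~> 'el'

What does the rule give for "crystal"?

The transformation: keep one character in every 3, starting at position 3 (positions 3rd, 6th, 9th, ...).
So "crystal" becomes "ya".

ya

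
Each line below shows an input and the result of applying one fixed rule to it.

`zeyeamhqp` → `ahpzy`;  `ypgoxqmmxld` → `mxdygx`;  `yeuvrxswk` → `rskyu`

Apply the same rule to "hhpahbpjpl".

The transformation: keep every other character starting from the first (positions 1st, 3rd, 5th, ...), then move the last 3 characters to the front (rotate right by 3).
For "hhpahbpjpl", step one produces "hphpp"; step two turns that into "hpphp".

hpphp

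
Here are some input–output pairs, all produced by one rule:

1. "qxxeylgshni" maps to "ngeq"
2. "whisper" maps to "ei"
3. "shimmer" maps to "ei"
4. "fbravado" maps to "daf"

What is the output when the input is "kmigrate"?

What's happening: reverse the string, then keep one character in every 3, starting at position 2 (positions 2nd, 5th, 8th, ...).
For "kmigrate", step one produces "etargimk"; step two turns that into "tgk".

tgk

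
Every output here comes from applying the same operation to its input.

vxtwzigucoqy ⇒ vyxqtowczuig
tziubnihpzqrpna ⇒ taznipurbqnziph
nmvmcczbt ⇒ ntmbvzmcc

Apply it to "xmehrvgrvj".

xjmverhgrv

The rule is to take characters alternately from the front and the back (1st, last, 2nd, 2nd-last, ...).
Applying that to "xmehrvgrvj" gives "xjmverhgrv".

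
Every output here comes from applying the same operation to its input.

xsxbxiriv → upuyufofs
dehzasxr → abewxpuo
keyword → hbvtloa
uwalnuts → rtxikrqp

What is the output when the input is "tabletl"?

The rule is to shift every letter 3 places backward in the alphabet (wrapping around).
Doing the same to "tabletl": "qxyibqi".

qxyibqi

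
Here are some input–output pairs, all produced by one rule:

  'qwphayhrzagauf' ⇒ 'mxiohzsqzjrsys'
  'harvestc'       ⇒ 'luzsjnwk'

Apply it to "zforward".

The transformation: shift every letter 8 places backward in the alphabet (wrapping around), then move the last 2 characters to the front (rotate right by 2).
On "zforward": the first step gives "rxgjosjv", and the second then gives "jvrxgjos".

jvrxgjos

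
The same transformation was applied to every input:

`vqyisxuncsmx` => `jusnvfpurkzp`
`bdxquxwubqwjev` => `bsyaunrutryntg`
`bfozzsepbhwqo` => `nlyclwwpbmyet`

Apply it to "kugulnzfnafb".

Rule — move the last 2 characters to the front (rotate right by 2), then shift every letter 3 places backward in the alphabet (wrapping around).
"kugulnzfnafb" → "fbkugulnzfna" → "cyhrdrikwckx".

cyhrdrikwckx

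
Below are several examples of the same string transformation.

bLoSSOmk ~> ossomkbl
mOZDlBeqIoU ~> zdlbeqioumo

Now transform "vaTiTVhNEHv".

titvhnehvva

The rule is to move the first 2 characters to the end (rotate left by 2), then convert every letter to lowercase.
On "vaTiTVhNEHv": the first step gives "TiTVhNEHvva", and the second then gives "titvhnehvva".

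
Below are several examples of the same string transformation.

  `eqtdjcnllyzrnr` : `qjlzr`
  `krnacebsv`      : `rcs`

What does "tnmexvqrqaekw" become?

Looking at the pairs, the operation is to keep one character in every 3, starting at position 2 (positions 2nd, 5th, 8th, ...).
"tnmexvqrqaekw" → "nxre".

nxre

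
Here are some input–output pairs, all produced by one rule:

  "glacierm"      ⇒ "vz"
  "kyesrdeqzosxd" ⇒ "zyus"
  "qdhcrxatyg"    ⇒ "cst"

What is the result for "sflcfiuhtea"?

The rule is to shift every letter 5 places backward in the alphabet (wrapping around), then keep one character in every 3, starting at position 3 (positions 3rd, 6th, 9th, ...).
Working it through for "sflcfiuhtea": intermediate "nagxadpcozv", final "gdo".

gdo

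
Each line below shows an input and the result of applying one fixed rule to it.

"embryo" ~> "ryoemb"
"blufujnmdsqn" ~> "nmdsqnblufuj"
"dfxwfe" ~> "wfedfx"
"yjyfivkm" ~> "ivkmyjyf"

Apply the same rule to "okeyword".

The rule is to swap the front and back halves of the string.
Doing the same to "okeyword": "wordokey".

wordokey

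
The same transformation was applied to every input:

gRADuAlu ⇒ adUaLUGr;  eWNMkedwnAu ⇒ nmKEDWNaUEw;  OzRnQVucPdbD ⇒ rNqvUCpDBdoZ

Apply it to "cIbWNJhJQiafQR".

Looking at the pairs, the operation is to flip the case of every letter, then move the first 2 characters to the end (rotate left by 2).
For "cIbWNJhJQiafQR", step one produces "CiBwnjHjqIAFqr"; step two turns that into "BwnjHjqIAFqrCi".
(Check on "OzRnQVucPdbD": → "oZrNqvUCpDBd" → "rNqvUCpDBdoZ" ✓)

BwnjHjqIAFqrCi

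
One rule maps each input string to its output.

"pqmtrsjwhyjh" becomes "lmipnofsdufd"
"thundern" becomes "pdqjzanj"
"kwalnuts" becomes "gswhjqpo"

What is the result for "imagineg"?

The transformation: shift every letter 4 places backward in the alphabet (wrapping around).
So "imagineg" becomes "eiwcejac".

eiwcejac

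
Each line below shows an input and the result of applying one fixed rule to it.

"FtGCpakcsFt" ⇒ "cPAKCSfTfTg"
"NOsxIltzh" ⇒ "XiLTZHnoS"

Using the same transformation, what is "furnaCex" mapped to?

NAcEXFUR

Rule — flip the case of every letter, then move the first 3 characters to the end (rotate left by 3).
Applying both steps to "furnaCex": "FURNAcEX", then "NAcEXFUR".
(Check on "NOsxIltzh": → "noSXiLTZH" → "XiLTZHnoS" ✓)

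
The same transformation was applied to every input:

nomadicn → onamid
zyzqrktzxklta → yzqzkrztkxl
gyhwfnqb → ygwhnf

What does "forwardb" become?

ofwrra

Each output is the input with this applied: delete the last 2 characters, then swap each adjacent pair of characters (1↔2, 3↔4, ...).
Working it through for "forwardb": intermediate "forwar", final "ofwrra".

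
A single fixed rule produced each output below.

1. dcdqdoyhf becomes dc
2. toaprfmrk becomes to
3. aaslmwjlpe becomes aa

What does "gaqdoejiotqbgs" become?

ga

What's happening: keep only the first 2 characters.
Doing the same to "gaqdoejiotqbgs": "ga".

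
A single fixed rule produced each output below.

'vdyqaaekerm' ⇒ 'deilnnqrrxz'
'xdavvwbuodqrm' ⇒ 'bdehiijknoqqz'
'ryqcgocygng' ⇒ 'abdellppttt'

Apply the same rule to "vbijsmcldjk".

fiopqvwwxyz

Rule — shift every letter 13 places forward in the alphabet (wrapping around) — i.e. ROT13, then sort the characters into alphabetical order.
For "vbijsmcldjk", step one produces "iovwfzpyqwx"; step two turns that into "fiopqvwwxyz".
(Check on "ryqcgocygng": → "eldptbpltat" → "abdellppttt" ✓)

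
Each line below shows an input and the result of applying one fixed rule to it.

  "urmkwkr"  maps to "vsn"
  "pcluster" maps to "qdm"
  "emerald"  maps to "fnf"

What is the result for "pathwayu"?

qbu

Each output is the input with this applied: shift every letter 1 place forward in the alphabet (wrapping around), then keep only the first 3 characters.
For "pathwayu", step one produces "qbuixbzv"; step two turns that into "qbu".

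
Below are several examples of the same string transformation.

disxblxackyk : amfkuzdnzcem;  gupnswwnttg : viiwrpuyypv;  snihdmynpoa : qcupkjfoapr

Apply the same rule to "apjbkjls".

nucrldml

The rule is to shift every letter 2 places forward in the alphabet (wrapping around), then move the last 2 characters to the front (rotate right by 2).
On "apjbkjls" that produces "nucrldml".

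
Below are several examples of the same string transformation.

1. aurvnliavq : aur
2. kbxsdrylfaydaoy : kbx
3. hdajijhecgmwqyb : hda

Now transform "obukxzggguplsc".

obu

In each case the input is transformed by: keep only the first 3 characters.
So "obukxzggguplsc" becomes "obu".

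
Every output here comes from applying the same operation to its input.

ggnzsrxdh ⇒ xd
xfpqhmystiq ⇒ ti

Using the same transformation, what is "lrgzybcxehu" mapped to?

What's happening: delete the last character, then keep only the last 2 characters.
On "lrgzybcxehu": the first step gives "lrgzybcxeh", and the second then gives "eh".

eh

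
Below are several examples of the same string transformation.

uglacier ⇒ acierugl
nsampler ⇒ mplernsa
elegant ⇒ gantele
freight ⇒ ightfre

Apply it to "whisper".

sperwhi

The pattern: move the first 3 characters to the end (rotate left by 3).
Applying that to "whisper" gives "sperwhi".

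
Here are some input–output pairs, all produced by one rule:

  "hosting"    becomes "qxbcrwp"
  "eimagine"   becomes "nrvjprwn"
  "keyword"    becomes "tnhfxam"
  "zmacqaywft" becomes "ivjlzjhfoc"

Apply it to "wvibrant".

ferkajwc

What's happening: shift every letter 9 places forward in the alphabet (wrapping around).
"wvibrant" → "ferkajwc".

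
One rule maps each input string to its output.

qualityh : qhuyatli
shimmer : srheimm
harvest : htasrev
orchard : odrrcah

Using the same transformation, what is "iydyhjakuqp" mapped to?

ipyqduykhaj

What's happening: take characters alternately from the front and the back (1st, last, 2nd, 2nd-last, ...).
"iydyhjakuqp" → "ipyqduykhaj".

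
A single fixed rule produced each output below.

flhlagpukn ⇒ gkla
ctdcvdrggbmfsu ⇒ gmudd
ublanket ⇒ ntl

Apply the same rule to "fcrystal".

slr

Looking at the pairs, the operation is to swap the front and back halves of the string, then keep one character in every 3, starting at position 1 (positions 1st, 4th, 7th, ...).
For "fcrystal" the result is "slr".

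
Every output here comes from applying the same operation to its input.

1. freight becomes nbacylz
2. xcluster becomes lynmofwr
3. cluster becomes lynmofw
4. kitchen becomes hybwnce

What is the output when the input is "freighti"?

Each output is the input with this applied: shift every letter 6 places backward in the alphabet (wrapping around), then reverse the string.
"freighti" → "zlycabnc" → "cnbacylz".

cnbacylz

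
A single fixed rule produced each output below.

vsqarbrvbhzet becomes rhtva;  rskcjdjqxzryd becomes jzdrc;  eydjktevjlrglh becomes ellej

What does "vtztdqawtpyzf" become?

apfvt

The transformation: keep one character in every 3, starting at position 1 (positions 1st, 4th, 7th, ...), then move the last 3 characters to the front (rotate right by 3).
Applying both steps to "vtztdqawtpyzf": "vtapf", then "apfvt".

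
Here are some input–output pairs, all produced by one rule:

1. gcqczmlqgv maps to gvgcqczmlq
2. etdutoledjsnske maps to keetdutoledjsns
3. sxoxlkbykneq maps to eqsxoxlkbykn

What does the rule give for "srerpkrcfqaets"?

tssrerpkrcfqae

The rule is to move the last 2 characters to the front (rotate right by 2).
Doing the same to "srerpkrcfqaets": "tssrerpkrcfqae".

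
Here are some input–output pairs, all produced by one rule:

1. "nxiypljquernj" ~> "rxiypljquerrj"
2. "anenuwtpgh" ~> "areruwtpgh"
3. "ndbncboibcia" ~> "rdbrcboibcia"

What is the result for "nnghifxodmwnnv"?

rrghifxodmwrrv

The pattern: replace every "n" with "r".
Applying that to "nnghifxodmwnnv" gives "rrghifxodmwrrv".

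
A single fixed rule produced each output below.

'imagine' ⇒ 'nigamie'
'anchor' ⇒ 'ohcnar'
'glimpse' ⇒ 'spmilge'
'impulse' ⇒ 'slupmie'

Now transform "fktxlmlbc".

blmlxtkfc

Each output is the input with this applied: reverse the string, then move the first character to the end.
Working it through for "fktxlmlbc": intermediate "cblmlxtkf", final "blmlxtkfc".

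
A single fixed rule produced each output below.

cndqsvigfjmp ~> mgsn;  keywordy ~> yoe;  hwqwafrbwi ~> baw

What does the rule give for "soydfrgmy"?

The rule is to keep one character in every 3, starting at position 2 (positions 2nd, 5th, 8th, ...), then reverse the string.
So "soydfrgmy" becomes "mfo".

mfo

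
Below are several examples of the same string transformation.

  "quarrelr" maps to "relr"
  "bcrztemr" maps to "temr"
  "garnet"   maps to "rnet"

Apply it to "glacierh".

Each output is the input with this applied: keep only the last 4 characters.
So "glacierh" becomes "ierh".

ierh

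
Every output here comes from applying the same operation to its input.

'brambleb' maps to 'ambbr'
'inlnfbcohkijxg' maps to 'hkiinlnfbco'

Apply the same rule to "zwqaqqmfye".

qqmzwqa

In each case the input is transformed by: delete the last 3 characters, then move the last 3 characters to the front (rotate right by 3).
"zwqaqqmfye" → "zwqaqqm" → "qqmzwqa".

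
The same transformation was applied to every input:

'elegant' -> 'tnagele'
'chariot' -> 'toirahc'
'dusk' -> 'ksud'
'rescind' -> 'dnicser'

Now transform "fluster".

What's happening: reverse the string.
"fluster" → "retsulf".

retsulf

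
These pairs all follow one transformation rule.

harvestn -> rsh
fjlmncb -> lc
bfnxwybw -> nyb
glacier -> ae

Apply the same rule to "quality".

In each case the input is transformed by: move the first character to the end, then keep one character in every 3, starting at position 2 (positions 2nd, 5th, 8th, ...).
For "quality", step one produces "ualityq"; step two turns that into "at".

at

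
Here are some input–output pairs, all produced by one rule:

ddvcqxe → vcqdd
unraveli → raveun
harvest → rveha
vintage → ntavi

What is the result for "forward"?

rwafo

In each case the input is transformed by: delete the last 2 characters, then move the first 2 characters to the end (rotate left by 2).
Starting from "forward": after the first operation, "forwa"; after the second, "rwafo".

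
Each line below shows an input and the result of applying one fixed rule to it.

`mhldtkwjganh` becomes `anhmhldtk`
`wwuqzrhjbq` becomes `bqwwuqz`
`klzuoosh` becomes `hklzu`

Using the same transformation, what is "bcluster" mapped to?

Looking at the pairs, the operation is to swap the front and back halves of the string, then delete the first 3 characters.
"bcluster" → "rbclu".

rbclu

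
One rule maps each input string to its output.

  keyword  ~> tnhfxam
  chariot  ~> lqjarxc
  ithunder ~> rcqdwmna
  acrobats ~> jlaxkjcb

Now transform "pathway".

yjcqfjh

The rule is to shift every letter 9 places forward in the alphabet (wrapping around).
On "pathway" that produces "yjcqfjh".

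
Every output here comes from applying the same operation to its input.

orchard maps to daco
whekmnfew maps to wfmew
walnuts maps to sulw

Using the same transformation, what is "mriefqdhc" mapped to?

The pattern: keep every other character starting from the first (positions 1st, 3rd, 5th, ...), then reverse the string.
On "mriefqdhc": the first step gives "mifdc", and the second then gives "cdfim".

cdfim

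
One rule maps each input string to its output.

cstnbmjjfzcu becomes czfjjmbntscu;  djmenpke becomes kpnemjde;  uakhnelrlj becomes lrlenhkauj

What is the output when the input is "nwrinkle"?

lknirwne

Rule — reverse the string, then move the first character to the end.
Working it through for "nwrinkle": intermediate "elknirwn", final "lknirwne".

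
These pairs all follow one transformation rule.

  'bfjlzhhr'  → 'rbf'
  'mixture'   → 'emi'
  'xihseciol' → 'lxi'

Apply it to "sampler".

rsa

The rule is to move the last character to the front, then keep only the first 3 characters.
"sampler" → "rsample" → "rsa".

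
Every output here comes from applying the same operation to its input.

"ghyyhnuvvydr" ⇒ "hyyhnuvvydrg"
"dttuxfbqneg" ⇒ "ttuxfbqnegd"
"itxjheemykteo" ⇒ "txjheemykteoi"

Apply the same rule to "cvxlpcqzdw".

In each case the input is transformed by: move the first character to the end.
On "cvxlpcqzdw" that produces "vxlpcqzdwc".

vxlpcqzdwc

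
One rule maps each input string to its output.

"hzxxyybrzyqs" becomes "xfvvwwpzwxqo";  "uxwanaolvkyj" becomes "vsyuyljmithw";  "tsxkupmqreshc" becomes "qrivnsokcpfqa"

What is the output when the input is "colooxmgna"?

The transformation: shift every letter 2 places backward in the alphabet (wrapping around), then swap each adjacent pair of characters (1↔2, 3↔4, ...).
"colooxmgna" → "amjmmvkely" → "mamjvmekyl".

mamjvmekyl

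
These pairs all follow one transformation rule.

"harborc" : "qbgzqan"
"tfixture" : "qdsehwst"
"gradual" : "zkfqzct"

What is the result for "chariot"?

nsbgzqh

What's happening: shift every letter 1 place backward in the alphabet (wrapping around), then move the last 2 characters to the front (rotate right by 2).
Starting from "chariot": after the first operation, "bgzqhns"; after the second, "nsbgzqh".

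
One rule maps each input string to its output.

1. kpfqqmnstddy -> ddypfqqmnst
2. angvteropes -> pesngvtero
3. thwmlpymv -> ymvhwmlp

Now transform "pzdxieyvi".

The pattern: delete the first character, then move the last 3 characters to the front (rotate right by 3).
For "pzdxieyvi", step one produces "zdxieyvi"; step two turns that into "yvizdxie".

yvizdxie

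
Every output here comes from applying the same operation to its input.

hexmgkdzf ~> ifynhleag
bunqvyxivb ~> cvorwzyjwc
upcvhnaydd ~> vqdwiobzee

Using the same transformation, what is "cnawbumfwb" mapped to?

Looking at the pairs, the operation is to shift every letter 1 place forward in the alphabet (wrapping around).
Doing the same to "cnawbumfwb": "dobxcvngxc".

dobxcvngxc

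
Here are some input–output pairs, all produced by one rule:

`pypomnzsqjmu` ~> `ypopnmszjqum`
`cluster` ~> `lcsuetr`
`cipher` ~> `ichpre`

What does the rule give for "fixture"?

The rule is to swap each adjacent pair of characters (1↔2, 3↔4, ...).
For "fixture" the result is "iftxrue".

iftxrue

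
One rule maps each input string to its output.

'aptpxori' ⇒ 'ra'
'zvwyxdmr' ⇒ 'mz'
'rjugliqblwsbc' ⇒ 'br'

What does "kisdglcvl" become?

Each output is the input with this applied: swap the first and last characters, then keep only the last 2 characters.
"kisdglcvl" → "lisdglcvk" → "vk".

vk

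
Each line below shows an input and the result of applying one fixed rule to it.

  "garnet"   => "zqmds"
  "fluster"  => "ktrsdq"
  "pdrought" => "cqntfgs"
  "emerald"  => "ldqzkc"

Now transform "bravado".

qzuzcn

Rule — delete the first character, then shift every letter 1 place backward in the alphabet (wrapping around).
For "bravado", step one produces "ravado"; step two turns that into "qzuzcn".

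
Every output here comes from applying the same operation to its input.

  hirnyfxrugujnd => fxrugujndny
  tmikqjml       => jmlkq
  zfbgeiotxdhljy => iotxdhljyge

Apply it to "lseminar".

Rule — delete the first 3 characters, then move the first 2 characters to the end (rotate left by 2).
For "lseminar" the result is "narmi".

narmi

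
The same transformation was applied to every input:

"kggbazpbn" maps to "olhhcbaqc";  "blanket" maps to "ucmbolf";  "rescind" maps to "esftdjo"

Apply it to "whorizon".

oxipsjap

The transformation: move the last character to the front, then shift every letter 1 place forward in the alphabet (wrapping around).
Starting from "whorizon": after the first operation, "nwhorizo"; after the second, "oxipsjap".
(Check on "kggbazpbn": → "nkggbazpb" → "olhhcbaqc" ✓)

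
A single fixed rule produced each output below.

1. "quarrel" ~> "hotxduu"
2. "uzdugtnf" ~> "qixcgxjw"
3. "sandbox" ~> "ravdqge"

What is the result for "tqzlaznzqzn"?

Each output is the input with this applied: move the last 2 characters to the front (rotate right by 2), then shift every letter 3 places forward in the alphabet (wrapping around).
On "tqzlaznzqzn": the first step gives "zntqzlaznzq", and the second then gives "cqwtcodcqct".

cqwtcodcqct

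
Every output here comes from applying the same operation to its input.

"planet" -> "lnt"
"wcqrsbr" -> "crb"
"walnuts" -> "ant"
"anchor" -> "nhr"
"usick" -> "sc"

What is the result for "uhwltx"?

The rule is to keep every other character starting from the second (positions 2nd, 4th, 6th, ...).
On "uhwltx" that produces "hlx".

hlx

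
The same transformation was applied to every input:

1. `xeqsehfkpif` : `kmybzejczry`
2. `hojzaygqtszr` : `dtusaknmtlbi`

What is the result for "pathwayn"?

Each output is the input with this applied: move the first 2 characters to the end (rotate left by 2), then shift every letter 6 places backward in the alphabet (wrapping around).
On "pathwayn": the first step gives "thwaynpa", and the second then gives "nbqushju".

nbqushju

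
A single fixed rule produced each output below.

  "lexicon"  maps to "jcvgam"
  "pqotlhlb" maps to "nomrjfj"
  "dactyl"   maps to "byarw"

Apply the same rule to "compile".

Each output is the input with this applied: delete the last character, then shift every letter 2 places backward in the alphabet (wrapping around).
Applying both steps to "compile": "compil", then "amkngj".
(Check on "dactyl": → "dacty" → "byarw" ✓)

amkngj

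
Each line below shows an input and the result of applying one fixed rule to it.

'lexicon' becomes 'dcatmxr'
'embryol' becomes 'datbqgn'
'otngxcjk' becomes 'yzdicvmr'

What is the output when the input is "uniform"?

The rule is to shift every letter 11 places backward in the alphabet (wrapping around), then move the last 2 characters to the front (rotate right by 2).
"uniform" → "jcxudgb" → "gbjcxud".

gbjcxud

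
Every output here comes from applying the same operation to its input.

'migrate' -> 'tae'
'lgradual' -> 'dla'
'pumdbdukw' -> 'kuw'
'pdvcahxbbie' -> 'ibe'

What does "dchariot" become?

rto

The transformation: swap each adjacent pair of characters (1↔2, 3↔4, ...), then keep only the last 3 characters.
"dchariot" → "rto".
(Check on "pdvcahxbbie": → "dpcvhabxibe" → "ibe" ✓)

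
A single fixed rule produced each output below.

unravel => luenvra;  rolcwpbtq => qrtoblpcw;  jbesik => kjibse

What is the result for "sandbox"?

xsoabnd

The rule is to take characters alternately from the front and the back (1st, last, 2nd, 2nd-last, ...), then swap each adjacent pair of characters (1↔2, 3↔4, ...).
Starting from "sandbox": after the first operation, "sxaonbd"; after the second, "xsoabnd".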